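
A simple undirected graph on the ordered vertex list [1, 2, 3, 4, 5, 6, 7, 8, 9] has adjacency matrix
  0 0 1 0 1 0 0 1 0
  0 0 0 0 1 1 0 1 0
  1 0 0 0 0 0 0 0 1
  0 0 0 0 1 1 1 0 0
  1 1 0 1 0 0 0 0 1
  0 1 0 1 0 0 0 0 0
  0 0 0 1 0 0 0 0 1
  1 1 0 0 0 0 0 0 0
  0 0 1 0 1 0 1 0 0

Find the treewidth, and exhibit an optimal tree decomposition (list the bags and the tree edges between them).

Treewidth 3.
Bags: B1 = {1, 3, 8, 9}  B2 = {1, 5, 8, 9}  B3 = {2, 5, 8, 9}  B4 = {2, 5, 7, 9}  B5 = {2, 4, 5, 7}  B6 = {2, 4, 6, 7}
Tree: B1–B2, B2–B3, B3–B4, B4–B5, B5–B6

Each bag holds 4 vertices, so the decomposition has width 3, which upper-bounds the treewidth. For the lower bound: the 4 vertex sets {1,3,8}, {9}, {5}, {2,4,6,7} are disjoint, each induces a connected subgraph, and every pair is joined by at least one edge of G. Contracting each set to a single vertex therefore yields K_{4} as a minor, and since treewidth is minor-monotone, tw(G) ≥ tw(K_{4}) = 3. Therefore the treewidth is 3.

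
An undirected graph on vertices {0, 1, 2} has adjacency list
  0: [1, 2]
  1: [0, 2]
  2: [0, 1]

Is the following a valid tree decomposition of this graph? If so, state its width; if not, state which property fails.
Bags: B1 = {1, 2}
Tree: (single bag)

A tree decomposition must satisfy three properties: every vertex lies in some bag; for every edge, both endpoints lie together in some bag; and for every vertex, the bags containing it form a connected subtree. Here vertex 0 appears in no bag, so the decomposition is invalid.

No — vertex 0 appears in no bag.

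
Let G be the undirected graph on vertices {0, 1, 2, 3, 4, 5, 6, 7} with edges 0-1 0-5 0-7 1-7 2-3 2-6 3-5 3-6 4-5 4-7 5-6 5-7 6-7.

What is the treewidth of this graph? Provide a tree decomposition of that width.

Treewidth 2.
Bags: B1 = {0, 5, 7}  B2 = {4, 5, 7}  B3 = {0, 1, 7}  B4 = {5, 6, 7}  B5 = {3, 5, 6}  B6 = {2, 3, 6}
Tree: B1–B2, B1–B3, B1–B4, B4–B5, B5–B6

Each bag holds 3 vertices, so the decomposition has width 2, which upper-bounds the treewidth. On the other hand G contains the 3-clique {0, 1, 7}. A clique must lie in a single bag of any decomposition, so no decomposition can have width below 2. The upper and lower bounds meet at 2, so that is the treewidth.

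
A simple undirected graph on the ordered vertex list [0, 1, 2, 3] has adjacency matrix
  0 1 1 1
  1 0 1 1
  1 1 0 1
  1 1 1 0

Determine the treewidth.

3

A width-3 tree decomposition is:
Bags: B1 = {0, 1, 2, 3}
Tree: (single bag)
A single bag containing all 4 vertices is trivially a valid decomposition of width 3. On the other hand G contains the 4-clique {0, 1, 2, 3}. A clique must lie in a single bag of any decomposition, so no decomposition can have width below 3. Hence tw(G) = 3 exactly.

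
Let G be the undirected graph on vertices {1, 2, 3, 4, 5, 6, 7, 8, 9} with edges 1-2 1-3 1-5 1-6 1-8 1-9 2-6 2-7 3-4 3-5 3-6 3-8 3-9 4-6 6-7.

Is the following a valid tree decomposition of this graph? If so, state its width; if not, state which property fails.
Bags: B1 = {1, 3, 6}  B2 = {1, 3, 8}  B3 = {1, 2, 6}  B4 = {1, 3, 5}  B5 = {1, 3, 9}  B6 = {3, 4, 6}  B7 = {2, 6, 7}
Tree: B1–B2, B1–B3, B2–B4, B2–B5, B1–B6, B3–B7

Yes; width 2.

Vertex coverage: the bags together contain {1, 2, 3, 4, 5, 6, 7, 8, 9}, the full vertex set. Edge coverage: each edge of G has both endpoints in at least one bag. Running intersection: for every vertex, the bags containing it form a connected subtree. All three properties hold, so this is a valid tree decomposition of width max|bag| − 1 = 2, and hence tw(G) ≤ 2.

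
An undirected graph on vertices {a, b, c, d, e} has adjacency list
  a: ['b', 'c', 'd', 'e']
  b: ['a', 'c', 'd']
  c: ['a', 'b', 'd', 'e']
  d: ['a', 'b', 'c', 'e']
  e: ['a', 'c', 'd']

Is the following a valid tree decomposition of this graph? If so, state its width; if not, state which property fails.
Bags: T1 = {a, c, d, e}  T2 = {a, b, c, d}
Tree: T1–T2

Yes; width 3.

Every vertex of G appears in some bag (union = {a, b, c, d, e}); every edge is covered by a bag; and for each vertex v the set of bags containing v is connected in the bag tree. The decomposition is therefore valid. The largest bag has 4 vertices, so the width is 3.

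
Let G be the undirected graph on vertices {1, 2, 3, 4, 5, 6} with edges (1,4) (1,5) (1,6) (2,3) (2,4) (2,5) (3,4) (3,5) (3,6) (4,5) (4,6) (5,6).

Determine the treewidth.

A width-3 tree decomposition is:
Bags: B1 = {2, 3, 4, 5}  B2 = {3, 4, 5, 6}  B3 = {1, 4, 5, 6}
Tree: B1–B2, B2–B3
Each bag holds 4 vertices, so the decomposition has width 3, which upper-bounds the treewidth. For the lower bound, the 4 vertices {1, 4, 5, 6} are pairwise adjacent, and any tree decomposition puts a clique entirely inside one bag — forcing width ≥ 3. Therefore the treewidth is 3.

3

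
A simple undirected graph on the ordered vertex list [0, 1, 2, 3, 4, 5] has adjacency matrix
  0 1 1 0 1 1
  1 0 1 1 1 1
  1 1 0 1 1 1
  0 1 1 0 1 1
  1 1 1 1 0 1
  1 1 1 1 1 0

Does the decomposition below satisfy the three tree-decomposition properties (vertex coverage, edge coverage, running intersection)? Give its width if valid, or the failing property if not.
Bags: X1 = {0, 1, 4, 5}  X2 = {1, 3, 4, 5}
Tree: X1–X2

No — vertex 2 appears in no bag.

A tree decomposition must satisfy three properties: every vertex lies in some bag; for every edge, both endpoints lie together in some bag; and for every vertex, the bags containing it form a connected subtree. Here vertex 2 appears in no bag, so the decomposition is invalid.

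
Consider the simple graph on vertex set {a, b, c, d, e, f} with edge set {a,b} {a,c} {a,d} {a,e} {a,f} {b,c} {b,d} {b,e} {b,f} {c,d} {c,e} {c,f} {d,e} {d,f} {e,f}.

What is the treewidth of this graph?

5

A width-5 tree decomposition is:
Bags: B1 = {a, b, c, d, e, f}
Tree: (single bag)
A single bag containing all 6 vertices is trivially a valid decomposition of width 5. For the lower bound, the 6 vertices {a, b, c, d, e, f} are pairwise adjacent, and any tree decomposition puts a clique entirely inside one bag — forcing width ≥ 5. Hence tw(G) = 5 exactly.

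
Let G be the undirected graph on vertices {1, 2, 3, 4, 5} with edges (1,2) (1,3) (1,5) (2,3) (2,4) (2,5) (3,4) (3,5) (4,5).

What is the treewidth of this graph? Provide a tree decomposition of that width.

Every bag has size at most 4, so the width is 4 − 1 = 3 and tw(G) ≤ 3. Conversely, {1, 2, 3, 5} is a clique of size 4, and the vertices of any clique must share a bag in every tree decomposition; so some bag has ≥ 4 vertices and tw(G) ≥ 3. Hence tw(G) = 3 exactly.

Treewidth 3.
Bags: B1 = {2, 3, 4, 5}  B2 = {1, 2, 3, 5}
Tree: B1–B2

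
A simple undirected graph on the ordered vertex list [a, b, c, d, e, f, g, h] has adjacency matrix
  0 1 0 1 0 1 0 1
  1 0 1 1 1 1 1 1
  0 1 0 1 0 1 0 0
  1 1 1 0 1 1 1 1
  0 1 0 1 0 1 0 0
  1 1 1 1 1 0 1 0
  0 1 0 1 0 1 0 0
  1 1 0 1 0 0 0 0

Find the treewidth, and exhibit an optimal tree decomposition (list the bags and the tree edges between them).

The largest bag has 4 vertices, giving width 3; this decomposition certifies tw(G) ≤ 3. On the other hand G contains the 4-clique {a, b, d, h}. A clique must lie in a single bag of any decomposition, so no decomposition can have width below 3. Therefore the treewidth is 3.

Treewidth 3.
Bags: B1 = {b, d, e, f}  B2 = {b, c, d, f}  B3 = {a, b, d, f}  B4 = {a, b, d, h}  B5 = {b, d, f, g}
Tree: B1–B2, B1–B3, B3–B4, B3–B5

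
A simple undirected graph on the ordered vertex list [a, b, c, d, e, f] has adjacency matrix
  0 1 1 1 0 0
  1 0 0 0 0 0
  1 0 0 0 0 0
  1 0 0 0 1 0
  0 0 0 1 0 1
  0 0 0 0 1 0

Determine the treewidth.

A width-1 tree decomposition is:
Bags: B1 = {a, d}  B2 = {a, c}  B3 = {a, b}  B4 = {d, e}  B5 = {e, f}
Tree: B1–B2, B1–B3, B1–B4, B4–B5
Each bag holds 2 vertices, so the decomposition has width 1, which upper-bounds the treewidth. Any graph with an edge has treewidth ≥ 1, and G has the edge d–a. Hence tw(G) = 1 exactly.

1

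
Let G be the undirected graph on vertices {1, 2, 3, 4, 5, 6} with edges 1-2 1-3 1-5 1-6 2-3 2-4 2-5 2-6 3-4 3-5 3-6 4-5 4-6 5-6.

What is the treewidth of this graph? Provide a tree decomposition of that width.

Every bag has size at most 5, so the width is 5 − 1 = 4 and tw(G) ≤ 4. For the lower bound, the 5 vertices {1, 2, 3, 5, 6} are pairwise adjacent, and any tree decomposition puts a clique entirely inside one bag — forcing width ≥ 4. The upper and lower bounds meet at 4, so that is the treewidth.

Treewidth 4.
Bags: B1 = {2, 3, 4, 5, 6}  B2 = {1, 2, 3, 5, 6}
Tree: B1–B2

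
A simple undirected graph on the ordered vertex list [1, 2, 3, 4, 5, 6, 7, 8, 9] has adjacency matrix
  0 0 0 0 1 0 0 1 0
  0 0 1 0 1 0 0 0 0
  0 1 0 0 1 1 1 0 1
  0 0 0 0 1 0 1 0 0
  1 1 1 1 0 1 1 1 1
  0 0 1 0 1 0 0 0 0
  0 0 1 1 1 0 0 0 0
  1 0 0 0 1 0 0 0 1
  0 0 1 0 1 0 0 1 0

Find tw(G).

2

A width-2 tree decomposition is:
Bags: B1 = {2, 3, 5}  B2 = {3, 5, 7}  B3 = {3, 5, 9}  B4 = {4, 5, 7}  B5 = {5, 8, 9}  B6 = {1, 5, 8}  B7 = {3, 5, 6}
Tree: B1–B2, B2–B3, B2–B4, B3–B5, B5–B6, B2–B7
The largest bag has 3 vertices, giving width 2; this decomposition certifies tw(G) ≤ 2. For the lower bound, the 3 vertices {5, 8, 9} are pairwise adjacent, and any tree decomposition puts a clique entirely inside one bag — forcing width ≥ 2. Hence tw(G) = 2 exactly.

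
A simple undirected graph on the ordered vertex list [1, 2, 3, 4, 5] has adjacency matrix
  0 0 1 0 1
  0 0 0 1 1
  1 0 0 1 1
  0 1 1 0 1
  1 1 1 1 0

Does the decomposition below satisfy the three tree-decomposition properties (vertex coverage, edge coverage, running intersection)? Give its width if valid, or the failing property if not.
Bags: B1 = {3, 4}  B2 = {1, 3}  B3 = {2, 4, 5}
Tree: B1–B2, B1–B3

A tree decomposition must satisfy three properties: every vertex lies in some bag; for every edge, both endpoints lie together in some bag; and for every vertex, the bags containing it form a connected subtree. Here edge (5,3) lies in no bag, so the decomposition is invalid.

No — edge (5,3) lies in no bag.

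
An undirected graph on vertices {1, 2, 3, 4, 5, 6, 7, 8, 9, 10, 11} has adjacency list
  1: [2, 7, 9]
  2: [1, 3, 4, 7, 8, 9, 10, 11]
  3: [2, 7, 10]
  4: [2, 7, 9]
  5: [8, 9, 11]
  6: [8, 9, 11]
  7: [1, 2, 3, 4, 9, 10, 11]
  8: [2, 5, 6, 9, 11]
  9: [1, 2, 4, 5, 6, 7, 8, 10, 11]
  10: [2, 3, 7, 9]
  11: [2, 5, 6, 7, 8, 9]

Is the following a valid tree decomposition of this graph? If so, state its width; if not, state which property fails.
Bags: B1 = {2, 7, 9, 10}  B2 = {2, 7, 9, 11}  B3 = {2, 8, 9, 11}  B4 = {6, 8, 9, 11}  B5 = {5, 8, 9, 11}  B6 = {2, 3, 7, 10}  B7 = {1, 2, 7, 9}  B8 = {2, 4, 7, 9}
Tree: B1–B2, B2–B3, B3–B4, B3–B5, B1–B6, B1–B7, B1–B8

Yes; width 3.

Vertex coverage: the bags together contain {1, 2, 3, 4, 5, 6, 7, 8, 9, 10, 11}, the full vertex set. Edge coverage: each edge of G has both endpoints in at least one bag. Running intersection: for every vertex, the bags containing it form a connected subtree. All three properties hold, so this is a valid tree decomposition of width max|bag| − 1 = 3, and hence tw(G) ≤ 3.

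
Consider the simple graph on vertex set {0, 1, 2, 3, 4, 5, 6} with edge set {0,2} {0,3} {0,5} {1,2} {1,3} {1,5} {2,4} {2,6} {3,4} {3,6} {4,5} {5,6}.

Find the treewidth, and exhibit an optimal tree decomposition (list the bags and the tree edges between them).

Treewidth 3.
Bags: B1 = {2, 3, 4, 5}  B2 = {1, 2, 3, 5}  B3 = {2, 3, 5, 6}  B4 = {0, 2, 3, 5}
Tree: B1–B2, B2–B3, B3–B4

Each bag holds 4 vertices, so the decomposition has width 3, which upper-bounds the treewidth. For the lower bound: the 4 vertex sets {3,4}, {1,2}, {5}, {6} are disjoint, each induces a connected subgraph, and every pair is joined by at least one edge of G. Contracting each set to a single vertex therefore yields K_{4} as a minor, and since treewidth is minor-monotone, tw(G) ≥ tw(K_{4}) = 3. Combining the bounds, tw(G) = 3.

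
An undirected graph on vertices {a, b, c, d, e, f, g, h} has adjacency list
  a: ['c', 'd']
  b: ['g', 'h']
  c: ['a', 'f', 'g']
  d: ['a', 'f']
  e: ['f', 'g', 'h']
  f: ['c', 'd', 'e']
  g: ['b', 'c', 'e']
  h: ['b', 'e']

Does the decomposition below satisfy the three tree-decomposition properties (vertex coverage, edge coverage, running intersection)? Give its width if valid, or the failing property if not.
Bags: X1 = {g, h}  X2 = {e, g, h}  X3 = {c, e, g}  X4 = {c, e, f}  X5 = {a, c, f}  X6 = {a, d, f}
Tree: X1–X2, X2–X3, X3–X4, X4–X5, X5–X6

A tree decomposition must satisfy three properties: every vertex lies in some bag; for every edge, both endpoints lie together in some bag; and for every vertex, the bags containing it form a connected subtree. Here vertex b appears in no bag, so the decomposition is invalid.

No — vertex b appears in no bag.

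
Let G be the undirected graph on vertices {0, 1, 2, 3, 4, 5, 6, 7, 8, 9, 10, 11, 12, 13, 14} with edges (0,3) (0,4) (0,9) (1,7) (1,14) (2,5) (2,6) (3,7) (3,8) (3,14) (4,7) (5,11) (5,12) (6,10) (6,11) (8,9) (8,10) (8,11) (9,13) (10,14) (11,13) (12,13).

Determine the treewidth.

A width-3 tree decomposition is:
Bags: B1 = {1, 4, 7, 14}  B2 = {3, 4, 7, 14}  B3 = {0, 3, 4, 14}  B4 = {0, 3, 10, 14}  B5 = {0, 3, 8, 10}  B6 = {0, 8, 9, 10}  B7 = {6, 8, 9, 10}  B8 = {6, 8, 9, 11}  B9 = {6, 9, 11, 13}  B10 = {2, 6, 11, 13}  B11 = {2, 5, 11, 13}  B12 = {2, 5, 12, 13}
Tree: B1–B2, B2–B3, B3–B4, B4–B5, B5–B6, B6–B7, B7–B8, B8–B9, B9–B10, B10–B11, B11–B12
The largest bag has 4 vertices, giving width 3; this decomposition certifies tw(G) ≤ 3. For the lower bound: the 4 vertex sets {1,4,7}, {14}, {3}, {0,8,9,10} are disjoint, each induces a connected subgraph, and every pair is joined by at least one edge of G. Contracting each set to a single vertex therefore yields K_{4} as a minor, and since treewidth is minor-monotone, tw(G) ≥ tw(K_{4}) = 3. Therefore the treewidth is 3.

3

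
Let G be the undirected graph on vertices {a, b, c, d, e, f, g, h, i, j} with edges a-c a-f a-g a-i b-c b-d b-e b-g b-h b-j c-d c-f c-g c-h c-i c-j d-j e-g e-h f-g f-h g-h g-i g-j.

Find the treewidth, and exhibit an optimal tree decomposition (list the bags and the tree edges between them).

The largest bag has 4 vertices, giving width 3; this decomposition certifies tw(G) ≤ 3. Conversely, {b, c, d, j} is a clique of size 4, and the vertices of any clique must share a bag in every tree decomposition; so some bag has ≥ 4 vertices and tw(G) ≥ 3. Therefore the treewidth is 3.

Treewidth 3.
One such decomposition:
Bags: B1 = {c, f, g, h}  B2 = {b, c, g, h}  B3 = {a, c, f, g}  B4 = {a, c, g, i}  B5 = {b, e, g, h}  B6 = {b, c, g, j}  B7 = {b, c, d, j}
Tree: B1–B2, B1–B3, B3–B4, B2–B5, B2–B6, B6–B7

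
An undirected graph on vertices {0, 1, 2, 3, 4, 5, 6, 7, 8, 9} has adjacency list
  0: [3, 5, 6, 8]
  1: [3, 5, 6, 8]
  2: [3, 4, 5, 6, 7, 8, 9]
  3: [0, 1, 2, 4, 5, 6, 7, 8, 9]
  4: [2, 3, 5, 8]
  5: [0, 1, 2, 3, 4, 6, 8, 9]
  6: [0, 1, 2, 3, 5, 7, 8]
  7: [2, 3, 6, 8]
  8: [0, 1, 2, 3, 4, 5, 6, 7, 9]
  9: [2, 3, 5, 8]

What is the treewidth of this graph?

A width-4 tree decomposition is:
Bags: B1 = {1, 3, 5, 6, 8}  B2 = {2, 3, 5, 6, 8}  B3 = {2, 3, 4, 5, 8}  B4 = {2, 3, 6, 7, 8}  B5 = {0, 3, 5, 6, 8}  B6 = {2, 3, 5, 8, 9}
Tree: B1–B2, B2–B3, B2–B4, B2–B5, B2–B6
Each bag holds 5 vertices, so the decomposition has width 4, which upper-bounds the treewidth. For the lower bound, the 5 vertices {0, 3, 5, 6, 8} are pairwise adjacent, and any tree decomposition puts a clique entirely inside one bag — forcing width ≥ 4. The upper and lower bounds meet at 4, so that is the treewidth.

4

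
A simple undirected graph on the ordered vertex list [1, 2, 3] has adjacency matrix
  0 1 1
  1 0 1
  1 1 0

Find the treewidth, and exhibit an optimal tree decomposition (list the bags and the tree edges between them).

A single bag containing all 3 vertices is trivially a valid decomposition of width 2. For the lower bound, the 3 vertices {1, 2, 3} are pairwise adjacent, and any tree decomposition puts a clique entirely inside one bag — forcing width ≥ 2. Combining the bounds, tw(G) = 2.

Treewidth 2.
One optimal decomposition is:
Bags: B1 = {1, 2, 3}
Tree: (single bag)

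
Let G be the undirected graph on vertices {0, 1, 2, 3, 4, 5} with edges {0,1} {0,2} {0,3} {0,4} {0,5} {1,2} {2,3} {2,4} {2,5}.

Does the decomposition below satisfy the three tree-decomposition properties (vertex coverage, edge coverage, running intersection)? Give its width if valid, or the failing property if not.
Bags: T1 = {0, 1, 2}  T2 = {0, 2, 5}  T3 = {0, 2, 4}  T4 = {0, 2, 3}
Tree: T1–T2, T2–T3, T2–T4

Yes; width 2.

Vertex coverage: the bags together contain {0, 1, 2, 3, 4, 5}, the full vertex set. Edge coverage: each edge of G has both endpoints in at least one bag. Running intersection: for every vertex, the bags containing it form a connected subtree. All three properties hold, so this is a valid tree decomposition of width max|bag| − 1 = 2, and hence tw(G) ≤ 2.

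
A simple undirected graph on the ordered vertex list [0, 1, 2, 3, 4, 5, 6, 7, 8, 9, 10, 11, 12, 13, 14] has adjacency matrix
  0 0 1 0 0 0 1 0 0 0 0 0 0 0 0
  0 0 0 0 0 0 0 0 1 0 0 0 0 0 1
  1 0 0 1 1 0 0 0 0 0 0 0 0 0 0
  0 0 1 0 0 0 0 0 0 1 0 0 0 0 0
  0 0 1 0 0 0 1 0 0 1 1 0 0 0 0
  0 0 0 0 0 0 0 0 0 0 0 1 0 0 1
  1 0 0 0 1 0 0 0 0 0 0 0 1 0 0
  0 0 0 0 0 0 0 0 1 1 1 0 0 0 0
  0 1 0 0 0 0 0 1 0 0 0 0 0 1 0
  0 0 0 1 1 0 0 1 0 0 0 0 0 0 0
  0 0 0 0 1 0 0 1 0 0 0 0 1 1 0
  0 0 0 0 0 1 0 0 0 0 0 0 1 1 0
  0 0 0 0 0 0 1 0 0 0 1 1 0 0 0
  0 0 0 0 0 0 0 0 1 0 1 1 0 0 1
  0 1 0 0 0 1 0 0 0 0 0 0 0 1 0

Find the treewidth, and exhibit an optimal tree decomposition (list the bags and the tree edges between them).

Treewidth 3.
One such decomposition:
Bags: B1 = {0, 2, 3, 9}  B2 = {0, 2, 4, 9}  B3 = {0, 4, 6, 9}  B4 = {4, 6, 7, 9}  B5 = {4, 6, 7, 10}  B6 = {6, 7, 10, 12}  B7 = {7, 8, 10, 12}  B8 = {8, 10, 12, 13}  B9 = {8, 11, 12, 13}  B10 = {1, 8, 11, 13}  B11 = {1, 11, 13, 14}  B12 = {1, 5, 11, 14}
Tree: B1–B2, B2–B3, B3–B4, B4–B5, B5–B6, B6–B7, B7–B8, B8–B9, B9–B10, B10–B11, B11–B12

Each bag holds 4 vertices, so the decomposition has width 3, which upper-bounds the treewidth. For the lower bound: the 4 vertex sets {0,2,3}, {9}, {4}, {6,7,10,12} are disjoint, each induces a connected subgraph, and every pair is joined by at least one edge of G. Contracting each set to a single vertex therefore yields K_{4} as a minor, and since treewidth is minor-monotone, tw(G) ≥ tw(K_{4}) = 3. Combining the bounds, tw(G) = 3.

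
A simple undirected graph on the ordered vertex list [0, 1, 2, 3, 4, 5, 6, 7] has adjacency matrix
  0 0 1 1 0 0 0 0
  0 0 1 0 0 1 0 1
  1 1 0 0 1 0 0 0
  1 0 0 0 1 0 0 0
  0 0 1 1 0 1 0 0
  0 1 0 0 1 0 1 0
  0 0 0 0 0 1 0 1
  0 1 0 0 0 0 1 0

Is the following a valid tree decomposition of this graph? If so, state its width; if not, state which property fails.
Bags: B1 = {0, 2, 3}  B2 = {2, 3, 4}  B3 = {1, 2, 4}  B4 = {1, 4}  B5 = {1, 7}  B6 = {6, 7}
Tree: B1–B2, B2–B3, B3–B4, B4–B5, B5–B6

A tree decomposition must satisfy three properties: every vertex lies in some bag; for every edge, both endpoints lie together in some bag; and for every vertex, the bags containing it form a connected subtree. Here vertex 5 appears in no bag, so the decomposition is invalid.

No — vertex 5 appears in no bag.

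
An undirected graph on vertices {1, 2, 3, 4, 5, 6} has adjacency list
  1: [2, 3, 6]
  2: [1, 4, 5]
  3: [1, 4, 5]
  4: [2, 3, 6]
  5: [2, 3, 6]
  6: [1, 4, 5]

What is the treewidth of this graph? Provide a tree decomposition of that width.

Every bag has size at most 4, so the width is 4 − 1 = 3 and tw(G) ≤ 3. For the lower bound: the 4 vertex sets {3,5}, {1,2}, {4}, {6} are disjoint, each induces a connected subgraph, and every pair is joined by at least one edge of G. Contracting each set to a single vertex therefore yields K_{4} as a minor, and since treewidth is minor-monotone, tw(G) ≥ tw(K_{4}) = 3. The upper and lower bounds meet at 3, so that is the treewidth.

Treewidth 3.
One optimal decomposition is:
Bags: B1 = {1, 3, 4, 5}  B2 = {1, 2, 4, 5}  B3 = {1, 4, 5, 6}
Tree: B1–B2, B2–B3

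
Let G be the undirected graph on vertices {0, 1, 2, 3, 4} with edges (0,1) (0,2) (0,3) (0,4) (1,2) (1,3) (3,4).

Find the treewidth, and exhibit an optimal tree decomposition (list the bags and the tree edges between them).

Every bag has size at most 3, so the width is 3 − 1 = 2 and tw(G) ≤ 2. For the lower bound, the 3 vertices {0, 1, 2} are pairwise adjacent, and any tree decomposition puts a clique entirely inside one bag — forcing width ≥ 2. Hence tw(G) = 2 exactly.

Treewidth 2.
One such decomposition:
Bags: B1 = {0, 3, 4}  B2 = {0, 1, 3}  B3 = {0, 1, 2}
Tree: B1–B2, B2–B3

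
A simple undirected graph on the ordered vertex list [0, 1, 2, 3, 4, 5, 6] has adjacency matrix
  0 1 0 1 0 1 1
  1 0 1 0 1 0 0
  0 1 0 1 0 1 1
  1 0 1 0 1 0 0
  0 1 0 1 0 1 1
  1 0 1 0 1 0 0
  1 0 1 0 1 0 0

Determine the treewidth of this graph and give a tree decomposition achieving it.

The largest bag has 4 vertices, giving width 3; this decomposition certifies tw(G) ≤ 3. For the lower bound: the 4 vertex sets {4,5}, {2,3}, {0}, {6} are disjoint, each induces a connected subgraph, and every pair is joined by at least one edge of G. Contracting each set to a single vertex therefore yields K_{4} as a minor, and since treewidth is minor-monotone, tw(G) ≥ tw(K_{4}) = 3. The upper and lower bounds meet at 3, so that is the treewidth.

Treewidth 3.
One such decomposition:
Bags: B1 = {0, 2, 4, 5}  B2 = {0, 2, 3, 4}  B3 = {0, 2, 4, 6}  B4 = {0, 1, 2, 4}
Tree: B1–B2, B2–B3, B3–B4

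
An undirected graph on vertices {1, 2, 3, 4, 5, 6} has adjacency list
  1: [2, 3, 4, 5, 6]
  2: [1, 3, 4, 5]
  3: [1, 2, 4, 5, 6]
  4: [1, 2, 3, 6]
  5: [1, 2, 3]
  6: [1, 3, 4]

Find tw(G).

3

A width-3 tree decomposition is:
Bags: B1 = {1, 2, 3, 4}  B2 = {1, 3, 4, 6}  B3 = {1, 2, 3, 5}
Tree: B1–B2, B1–B3
Every bag has size at most 4, so the width is 4 − 1 = 3 and tw(G) ≤ 3. On the other hand G contains the 4-clique {1, 2, 3, 4}. A clique must lie in a single bag of any decomposition, so no decomposition can have width below 3. The upper and lower bounds meet at 3, so that is the treewidth.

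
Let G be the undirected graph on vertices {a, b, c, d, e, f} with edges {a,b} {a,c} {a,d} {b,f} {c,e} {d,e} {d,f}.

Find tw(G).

A width-2 tree decomposition is:
Bags: B1 = {a, b, f}  B2 = {a, d, f}  B3 = {a, c, d}  B4 = {c, d, e}
Tree: B1–B2, B2–B3, B3–B4
Every bag has size at most 3, so the width is 3 − 1 = 2 and tw(G) ≤ 2. Since b–f–d–a–b is a cycle in G, G is not acyclic. Forests are exactly the graphs of treewidth ≤ 1, so tw(G) ≥ 2. The upper and lower bounds meet at 2, so that is the treewidth.

2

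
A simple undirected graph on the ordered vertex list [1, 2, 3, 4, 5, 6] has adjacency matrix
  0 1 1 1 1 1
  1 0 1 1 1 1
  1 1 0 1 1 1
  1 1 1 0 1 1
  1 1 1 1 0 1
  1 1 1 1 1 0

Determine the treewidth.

A width-5 tree decomposition is:
Bags: B1 = {1, 2, 3, 4, 5, 6}
Tree: (single bag)
With just one bag of size 6, the width is 6 − 1 = 5, so tw(G) ≤ 5. On the other hand G contains the 6-clique {1, 2, 3, 4, 5, 6}. A clique must lie in a single bag of any decomposition, so no decomposition can have width below 5. Hence tw(G) = 5 exactly.

5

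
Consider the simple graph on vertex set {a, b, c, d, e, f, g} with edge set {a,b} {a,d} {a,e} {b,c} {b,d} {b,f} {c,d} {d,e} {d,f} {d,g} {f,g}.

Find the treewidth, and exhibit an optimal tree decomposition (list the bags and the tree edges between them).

Treewidth 2.
One optimal decomposition is:
Bags: B1 = {a, b, d}  B2 = {a, d, e}  B3 = {b, d, f}  B4 = {d, f, g}  B5 = {b, c, d}
Tree: B1–B2, B1–B3, B3–B4, B3–B5

Each bag holds 3 vertices, so the decomposition has width 2, which upper-bounds the treewidth. For the lower bound, the 3 vertices {d, f, g} are pairwise adjacent, and any tree decomposition puts a clique entirely inside one bag — forcing width ≥ 2. Combining the bounds, tw(G) = 2.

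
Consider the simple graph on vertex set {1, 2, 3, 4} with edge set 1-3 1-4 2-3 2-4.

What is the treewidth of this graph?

A width-2 tree decomposition is:
Bags: B1 = {1, 2, 3}  B2 = {1, 2, 4}
Tree: B1–B2
The largest bag has 3 vertices, giving width 2; this decomposition certifies tw(G) ≤ 2. Since 2–3–1–4–2 is a cycle in G, G is not acyclic. Forests are exactly the graphs of treewidth ≤ 1, so tw(G) ≥ 2. Hence tw(G) = 2 exactly.

2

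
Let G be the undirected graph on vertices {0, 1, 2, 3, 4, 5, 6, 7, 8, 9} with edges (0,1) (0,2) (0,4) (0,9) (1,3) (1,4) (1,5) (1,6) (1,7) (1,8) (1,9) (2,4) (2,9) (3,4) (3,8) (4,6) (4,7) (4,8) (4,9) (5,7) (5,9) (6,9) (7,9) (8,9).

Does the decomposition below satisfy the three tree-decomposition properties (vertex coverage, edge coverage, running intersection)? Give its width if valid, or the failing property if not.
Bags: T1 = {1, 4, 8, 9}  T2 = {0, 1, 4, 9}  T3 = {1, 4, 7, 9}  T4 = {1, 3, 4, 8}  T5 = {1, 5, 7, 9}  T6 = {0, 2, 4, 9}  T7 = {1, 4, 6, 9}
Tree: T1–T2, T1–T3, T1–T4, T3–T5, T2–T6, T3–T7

Vertex coverage: the bags together contain {0, 1, 2, 3, 4, 5, 6, 7, 8, 9}, the full vertex set. Edge coverage: each edge of G has both endpoints in at least one bag. Running intersection: for every vertex, the bags containing it form a connected subtree. All three properties hold, so this is a valid tree decomposition of width max|bag| − 1 = 3, and hence tw(G) ≤ 3.

Yes; width 3.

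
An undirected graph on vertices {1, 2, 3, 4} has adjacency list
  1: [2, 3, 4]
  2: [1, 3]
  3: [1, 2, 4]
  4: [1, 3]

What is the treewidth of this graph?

2

A width-2 tree decomposition is:
Bags: B1 = {1, 3, 4}  B2 = {1, 2, 3}
Tree: B1–B2
Each bag holds 3 vertices, so the decomposition has width 2, which upper-bounds the treewidth. On the other hand G contains the 3-clique {1, 2, 3}. A clique must lie in a single bag of any decomposition, so no decomposition can have width below 2. Combining the bounds, tw(G) = 2.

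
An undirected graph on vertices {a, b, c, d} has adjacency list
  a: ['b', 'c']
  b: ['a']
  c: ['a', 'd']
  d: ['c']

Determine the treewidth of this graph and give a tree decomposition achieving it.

Each bag holds 2 vertices, so the decomposition has width 1, which upper-bounds the treewidth. Since G has at least one edge (e.g. b–a), it is not an edgeless graph, so tw(G) ≥ 1. Therefore the treewidth is 1.

Treewidth 1.
One optimal decomposition is:
Bags: B1 = {a, b}  B2 = {a, c}  B3 = {c, d}
Tree: B1–B2, B2–B3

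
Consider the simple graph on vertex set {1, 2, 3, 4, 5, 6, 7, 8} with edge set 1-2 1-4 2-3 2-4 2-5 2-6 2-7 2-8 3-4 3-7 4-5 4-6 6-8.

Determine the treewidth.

2

A width-2 tree decomposition is:
Bags: B1 = {2, 4, 5}  B2 = {2, 3, 4}  B3 = {2, 4, 6}  B4 = {1, 2, 4}  B5 = {2, 3, 7}  B6 = {2, 6, 8}
Tree: B1–B2, B1–B3, B3–B4, B2–B5, B3–B6
Each bag holds 3 vertices, so the decomposition has width 2, which upper-bounds the treewidth. For the lower bound, the 3 vertices {2, 6, 8} are pairwise adjacent, and any tree decomposition puts a clique entirely inside one bag — forcing width ≥ 2. Hence tw(G) = 2 exactly.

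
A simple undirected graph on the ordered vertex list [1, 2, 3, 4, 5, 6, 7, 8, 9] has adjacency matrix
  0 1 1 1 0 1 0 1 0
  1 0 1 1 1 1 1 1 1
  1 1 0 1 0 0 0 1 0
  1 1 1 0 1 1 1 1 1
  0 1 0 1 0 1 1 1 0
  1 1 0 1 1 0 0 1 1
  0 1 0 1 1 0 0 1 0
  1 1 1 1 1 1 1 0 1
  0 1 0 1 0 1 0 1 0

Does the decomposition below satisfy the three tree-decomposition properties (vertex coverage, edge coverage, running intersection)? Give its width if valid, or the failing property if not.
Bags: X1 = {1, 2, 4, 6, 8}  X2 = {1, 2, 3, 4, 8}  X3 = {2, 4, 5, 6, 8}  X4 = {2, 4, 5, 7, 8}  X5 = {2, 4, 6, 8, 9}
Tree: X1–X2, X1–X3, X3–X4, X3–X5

Checking the three conditions: (i) the bags cover all of {1, 2, 3, 4, 5, 6, 7, 8, 9}; (ii) for each edge, some bag contains both endpoints; (iii) the bags containing any fixed vertex form a subtree. All hold, so the decomposition is valid with width 5 − 1 = 4.

Yes; width 4.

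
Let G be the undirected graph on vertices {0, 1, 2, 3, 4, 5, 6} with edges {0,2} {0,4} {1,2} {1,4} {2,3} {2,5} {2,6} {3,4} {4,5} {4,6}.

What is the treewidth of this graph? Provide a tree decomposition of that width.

Each bag holds 3 vertices, so the decomposition has width 2, which upper-bounds the treewidth. The edges 2–3–4–0–2 form a cycle, so G is not a tree and its treewidth is at least 2. Therefore the treewidth is 2.

Treewidth 2.
One such decomposition:
Bags: B1 = {2, 3, 4}  B2 = {0, 2, 4}  B3 = {2, 4, 6}  B4 = {1, 2, 4}  B5 = {2, 4, 5}
Tree: B1–B2, B2–B3, B3–B4, B4–B5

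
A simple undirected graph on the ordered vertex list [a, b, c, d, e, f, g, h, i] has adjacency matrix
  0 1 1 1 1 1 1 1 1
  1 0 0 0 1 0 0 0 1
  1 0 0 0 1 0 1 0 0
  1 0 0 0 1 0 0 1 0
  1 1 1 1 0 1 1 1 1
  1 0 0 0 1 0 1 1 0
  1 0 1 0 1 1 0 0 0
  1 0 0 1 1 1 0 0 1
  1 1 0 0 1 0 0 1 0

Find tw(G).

A width-3 tree decomposition is:
Bags: B1 = {a, e, f, g}  B2 = {a, e, f, h}  B3 = {a, c, e, g}  B4 = {a, d, e, h}  B5 = {a, e, h, i}  B6 = {a, b, e, i}
Tree: B1–B2, B1–B3, B2–B4, B4–B5, B5–B6
Each bag holds 4 vertices, so the decomposition has width 3, which upper-bounds the treewidth. Conversely, {a, c, e, g} is a clique of size 4, and the vertices of any clique must share a bag in every tree decomposition; so some bag has ≥ 4 vertices and tw(G) ≥ 3. Hence tw(G) = 3 exactly.

3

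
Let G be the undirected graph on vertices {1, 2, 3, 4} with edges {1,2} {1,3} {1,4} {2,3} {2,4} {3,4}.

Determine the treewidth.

A width-3 tree decomposition is:
Bags: B1 = {1, 2, 3, 4}
Tree: (single bag)
A single bag containing all 4 vertices is trivially a valid decomposition of width 3. For the lower bound, the 4 vertices {1, 2, 3, 4} are pairwise adjacent, and any tree decomposition puts a clique entirely inside one bag — forcing width ≥ 3. The upper and lower bounds meet at 3, so that is the treewidth.

3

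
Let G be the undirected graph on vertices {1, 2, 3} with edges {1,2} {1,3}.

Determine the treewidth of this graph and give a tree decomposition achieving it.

The largest bag has 2 vertices, giving width 1; this decomposition certifies tw(G) ≤ 1. Any graph with an edge has treewidth ≥ 1, and G has the edge 1–2. Hence tw(G) = 1 exactly.

Treewidth 1.
One such decomposition:
Bags: B1 = {1, 2}  B2 = {1, 3}
Tree: B1–B2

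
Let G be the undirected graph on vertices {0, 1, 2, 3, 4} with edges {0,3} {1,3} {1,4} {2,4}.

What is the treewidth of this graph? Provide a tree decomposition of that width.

Treewidth 1.
One optimal decomposition is:
Bags: B1 = {2, 4}  B2 = {1, 4}  B3 = {1, 3}  B4 = {0, 3}
Tree: B1–B2, B2–B3, B3–B4

Each bag holds 2 vertices, so the decomposition has width 1, which upper-bounds the treewidth. Any graph with an edge has treewidth ≥ 1, and G has the edge 2–4. Hence tw(G) = 1 exactly.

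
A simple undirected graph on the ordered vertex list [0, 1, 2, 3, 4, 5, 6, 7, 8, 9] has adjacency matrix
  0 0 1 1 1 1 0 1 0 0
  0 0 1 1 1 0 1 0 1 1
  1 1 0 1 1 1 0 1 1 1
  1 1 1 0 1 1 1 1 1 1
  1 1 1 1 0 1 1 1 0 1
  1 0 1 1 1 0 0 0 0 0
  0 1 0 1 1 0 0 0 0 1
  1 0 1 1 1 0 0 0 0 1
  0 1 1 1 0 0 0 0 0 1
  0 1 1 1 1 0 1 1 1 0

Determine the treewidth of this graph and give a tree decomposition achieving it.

Treewidth 4.
Bags: B1 = {0, 2, 3, 4, 7}  B2 = {2, 3, 4, 7, 9}  B3 = {1, 2, 3, 4, 9}  B4 = {0, 2, 3, 4, 5}  B5 = {1, 2, 3, 8, 9}  B6 = {1, 3, 4, 6, 9}
Tree: B1–B2, B2–B3, B1–B4, B3–B5, B3–B6

Every bag has size at most 5, so the width is 5 − 1 = 4 and tw(G) ≤ 4. Conversely, {1, 2, 3, 8, 9} is a clique of size 5, and the vertices of any clique must share a bag in every tree decomposition; so some bag has ≥ 5 vertices and tw(G) ≥ 4. Therefore the treewidth is 4.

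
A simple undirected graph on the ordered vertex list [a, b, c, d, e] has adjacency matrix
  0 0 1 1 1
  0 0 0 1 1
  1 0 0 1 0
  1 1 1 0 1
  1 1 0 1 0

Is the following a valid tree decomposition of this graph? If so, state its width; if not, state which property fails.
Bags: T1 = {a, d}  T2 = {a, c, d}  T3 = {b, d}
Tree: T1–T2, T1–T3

A tree decomposition must satisfy three properties: every vertex lies in some bag; for every edge, both endpoints lie together in some bag; and for every vertex, the bags containing it form a connected subtree. Here vertex e appears in no bag, so the decomposition is invalid.

No — vertex e appears in no bag.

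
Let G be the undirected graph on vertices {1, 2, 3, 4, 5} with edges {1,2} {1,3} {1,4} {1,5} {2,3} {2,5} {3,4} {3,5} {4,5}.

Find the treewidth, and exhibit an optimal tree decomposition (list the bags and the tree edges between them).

Treewidth 3.
One optimal decomposition is:
Bags: B1 = {1, 3, 4, 5}  B2 = {1, 2, 3, 5}
Tree: B1–B2

Every bag has size at most 4, so the width is 4 − 1 = 3 and tw(G) ≤ 3. For the lower bound, the 4 vertices {1, 2, 3, 5} are pairwise adjacent, and any tree decomposition puts a clique entirely inside one bag — forcing width ≥ 3. Hence tw(G) = 3 exactly.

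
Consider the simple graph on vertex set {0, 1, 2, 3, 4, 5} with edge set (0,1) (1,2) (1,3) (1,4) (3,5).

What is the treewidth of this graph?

1

A width-1 tree decomposition is:
Bags: B1 = {1, 3}  B2 = {1, 4}  B3 = {1, 2}  B4 = {0, 1}  B5 = {3, 5}
Tree: B1–B2, B2–B3, B1–B4, B1–B5
The largest bag has 2 vertices, giving width 1; this decomposition certifies tw(G) ≤ 1. G has an edge, so its treewidth is at least 1. Hence tw(G) = 1 exactly.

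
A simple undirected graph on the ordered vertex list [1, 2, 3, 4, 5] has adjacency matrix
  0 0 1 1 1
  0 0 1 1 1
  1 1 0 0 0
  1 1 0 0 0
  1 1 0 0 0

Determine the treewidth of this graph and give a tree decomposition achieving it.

Every bag has size at most 3, so the width is 3 − 1 = 2 and tw(G) ≤ 2. The edges 4–1–5–2–4 form a cycle, so G is not a tree and its treewidth is at least 2. Combining the bounds, tw(G) = 2.

Treewidth 2.
Bags: B1 = {1, 2, 4}  B2 = {1, 2, 5}  B3 = {1, 2, 3}
Tree: B1–B2, B2–B3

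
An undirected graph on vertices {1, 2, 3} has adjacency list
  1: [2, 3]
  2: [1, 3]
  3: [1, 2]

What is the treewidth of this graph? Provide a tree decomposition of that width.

A single bag containing all 3 vertices is trivially a valid decomposition of width 2. On the other hand G contains the 3-clique {1, 2, 3}. A clique must lie in a single bag of any decomposition, so no decomposition can have width below 2. Therefore the treewidth is 2.

Treewidth 2.
One such decomposition:
Bags: B1 = {1, 2, 3}
Tree: (single bag)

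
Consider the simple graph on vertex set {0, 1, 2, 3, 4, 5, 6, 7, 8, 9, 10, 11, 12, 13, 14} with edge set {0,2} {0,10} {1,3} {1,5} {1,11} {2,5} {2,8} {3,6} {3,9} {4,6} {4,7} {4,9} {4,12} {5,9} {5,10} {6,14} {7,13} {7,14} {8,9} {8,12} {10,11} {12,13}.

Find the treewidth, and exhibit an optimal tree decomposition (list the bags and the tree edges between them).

The largest bag has 4 vertices, giving width 3; this decomposition certifies tw(G) ≤ 3. For the lower bound: the 4 vertex sets {0,10,11}, {2}, {5}, {1,3,8,9} are disjoint, each induces a connected subgraph, and every pair is joined by at least one edge of G. Contracting each set to a single vertex therefore yields K_{4} as a minor, and since treewidth is minor-monotone, tw(G) ≥ tw(K_{4}) = 3. Therefore the treewidth is 3.

Treewidth 3.
Bags: B1 = {0, 2, 10, 11}  B2 = {2, 5, 10, 11}  B3 = {1, 2, 5, 11}  B4 = {1, 2, 5, 8}  B5 = {1, 5, 8, 9}  B6 = {1, 3, 8, 9}  B7 = {3, 8, 9, 12}  B8 = {3, 4, 9, 12}  B9 = {3, 4, 6, 12}  B10 = {4, 6, 12, 13}  B11 = {4, 6, 7, 13}  B12 = {6, 7, 13, 14}
Tree: B1–B2, B2–B3, B3–B4, B4–B5, B5–B6, B6–B7, B7–B8, B8–B9, B9–B10, B10–B11, B11–B12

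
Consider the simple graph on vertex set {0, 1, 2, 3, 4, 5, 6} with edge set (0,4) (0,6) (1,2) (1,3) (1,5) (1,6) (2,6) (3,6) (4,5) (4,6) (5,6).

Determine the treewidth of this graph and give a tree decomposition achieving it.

Each bag holds 3 vertices, so the decomposition has width 2, which upper-bounds the treewidth. On the other hand G contains the 3-clique {0, 4, 6}. A clique must lie in a single bag of any decomposition, so no decomposition can have width below 2. Therefore the treewidth is 2.

Treewidth 2.
One optimal decomposition is:
Bags: B1 = {1, 3, 6}  B2 = {1, 5, 6}  B3 = {1, 2, 6}  B4 = {4, 5, 6}  B5 = {0, 4, 6}
Tree: B1–B2, B2–B3, B2–B4, B4–B5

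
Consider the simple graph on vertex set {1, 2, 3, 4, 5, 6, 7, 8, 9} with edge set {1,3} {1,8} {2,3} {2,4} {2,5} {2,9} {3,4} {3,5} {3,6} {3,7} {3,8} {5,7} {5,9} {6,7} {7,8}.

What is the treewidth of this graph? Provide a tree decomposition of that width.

Treewidth 2.
One optimal decomposition is:
Bags: B1 = {3, 7, 8}  B2 = {3, 5, 7}  B3 = {2, 3, 5}  B4 = {2, 5, 9}  B5 = {2, 3, 4}  B6 = {3, 6, 7}  B7 = {1, 3, 8}
Tree: B1–B2, B2–B3, B3–B4, B3–B5, B2–B6, B1–B7

Each bag holds 3 vertices, so the decomposition has width 2, which upper-bounds the treewidth. Conversely, {2, 5, 9} is a clique of size 3, and the vertices of any clique must share a bag in every tree decomposition; so some bag has ≥ 3 vertices and tw(G) ≥ 2. Combining the bounds, tw(G) = 2.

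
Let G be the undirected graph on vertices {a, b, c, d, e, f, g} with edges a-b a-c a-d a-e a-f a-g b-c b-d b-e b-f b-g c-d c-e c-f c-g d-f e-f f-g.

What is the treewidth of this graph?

4

A width-4 tree decomposition is:
Bags: B1 = {a, b, c, e, f}  B2 = {a, b, c, d, f}  B3 = {a, b, c, f, g}
Tree: B1–B2, B1–B3
Each bag holds 5 vertices, so the decomposition has width 4, which upper-bounds the treewidth. On the other hand G contains the 5-clique {a, b, c, d, f}. A clique must lie in a single bag of any decomposition, so no decomposition can have width below 4. Combining the bounds, tw(G) = 4.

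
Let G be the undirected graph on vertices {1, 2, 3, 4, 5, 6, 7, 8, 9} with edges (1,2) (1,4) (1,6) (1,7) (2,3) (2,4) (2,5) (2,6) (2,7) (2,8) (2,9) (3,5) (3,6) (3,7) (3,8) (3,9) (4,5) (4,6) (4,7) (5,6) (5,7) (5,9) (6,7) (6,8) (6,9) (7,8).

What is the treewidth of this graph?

4

A width-4 tree decomposition is:
Bags: B1 = {2, 3, 5, 6, 7}  B2 = {2, 3, 6, 7, 8}  B3 = {2, 3, 5, 6, 9}  B4 = {2, 4, 5, 6, 7}  B5 = {1, 2, 4, 6, 7}
Tree: B1–B2, B1–B3, B1–B4, B4–B5
Each bag holds 5 vertices, so the decomposition has width 4, which upper-bounds the treewidth. On the other hand G contains the 5-clique {2, 3, 5, 6, 9}. A clique must lie in a single bag of any decomposition, so no decomposition can have width below 4. Hence tw(G) = 4 exactly.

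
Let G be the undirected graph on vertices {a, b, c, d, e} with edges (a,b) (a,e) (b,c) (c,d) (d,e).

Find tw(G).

2

A width-2 tree decomposition is:
Bags: B1 = {a, b, c}  B2 = {a, c, e}  B3 = {c, d, e}
Tree: B1–B2, B2–B3
Each bag holds 3 vertices, so the decomposition has width 2, which upper-bounds the treewidth. For the lower bound, G contains the cycle c–b–a–e–d–c, so G is not a forest; only forests have treewidth ≤ 1, hence tw(G) ≥ 2. Therefore the treewidth is 2.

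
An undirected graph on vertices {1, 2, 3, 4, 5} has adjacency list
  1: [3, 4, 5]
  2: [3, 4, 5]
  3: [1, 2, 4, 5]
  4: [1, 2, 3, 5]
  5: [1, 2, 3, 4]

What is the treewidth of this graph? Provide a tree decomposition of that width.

Every bag has size at most 4, so the width is 4 − 1 = 3 and tw(G) ≤ 3. For the lower bound, the 4 vertices {1, 3, 4, 5} are pairwise adjacent, and any tree decomposition puts a clique entirely inside one bag — forcing width ≥ 3. The upper and lower bounds meet at 3, so that is the treewidth.

Treewidth 3.
Bags: B1 = {2, 3, 4, 5}  B2 = {1, 3, 4, 5}
Tree: B1–B2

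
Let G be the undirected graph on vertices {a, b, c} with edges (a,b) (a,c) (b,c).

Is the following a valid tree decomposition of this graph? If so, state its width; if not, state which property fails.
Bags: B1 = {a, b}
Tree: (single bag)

No — vertex c appears in no bag.

A tree decomposition must satisfy three properties: every vertex lies in some bag; for every edge, both endpoints lie together in some bag; and for every vertex, the bags containing it form a connected subtree. Here vertex c appears in no bag, so the decomposition is invalid.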